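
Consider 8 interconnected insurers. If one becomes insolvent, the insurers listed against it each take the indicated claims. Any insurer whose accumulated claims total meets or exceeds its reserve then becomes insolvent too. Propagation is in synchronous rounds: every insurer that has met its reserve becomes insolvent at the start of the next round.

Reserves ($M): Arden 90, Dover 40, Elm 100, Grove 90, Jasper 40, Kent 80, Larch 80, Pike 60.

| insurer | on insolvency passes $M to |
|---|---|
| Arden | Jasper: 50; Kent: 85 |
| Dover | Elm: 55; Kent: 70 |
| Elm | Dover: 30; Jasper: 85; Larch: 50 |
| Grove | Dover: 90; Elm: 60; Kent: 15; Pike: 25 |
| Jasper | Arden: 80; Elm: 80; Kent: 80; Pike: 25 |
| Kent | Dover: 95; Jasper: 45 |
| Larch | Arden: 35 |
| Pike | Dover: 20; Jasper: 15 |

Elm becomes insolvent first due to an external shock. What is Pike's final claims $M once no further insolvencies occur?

Round 1 — Elm becomes insolvent (initial).
  Dover: +30 → 30 < 40
  Jasper: +85 → 85 ≥ 40
  Larch: +50 → 50 < 80
Round 2 — Jasper becomes insolvent.
  Arden: +80 → 80 < 90
  Kent: +80 → 80 ≥ 80
  Pike: +25 → 25 < 60
Round 3 — Kent becomes insolvent.
  Dover: +95 → 125 ≥ 40
Round 4 — Dover becomes insolvent.
No further insolvencies.

25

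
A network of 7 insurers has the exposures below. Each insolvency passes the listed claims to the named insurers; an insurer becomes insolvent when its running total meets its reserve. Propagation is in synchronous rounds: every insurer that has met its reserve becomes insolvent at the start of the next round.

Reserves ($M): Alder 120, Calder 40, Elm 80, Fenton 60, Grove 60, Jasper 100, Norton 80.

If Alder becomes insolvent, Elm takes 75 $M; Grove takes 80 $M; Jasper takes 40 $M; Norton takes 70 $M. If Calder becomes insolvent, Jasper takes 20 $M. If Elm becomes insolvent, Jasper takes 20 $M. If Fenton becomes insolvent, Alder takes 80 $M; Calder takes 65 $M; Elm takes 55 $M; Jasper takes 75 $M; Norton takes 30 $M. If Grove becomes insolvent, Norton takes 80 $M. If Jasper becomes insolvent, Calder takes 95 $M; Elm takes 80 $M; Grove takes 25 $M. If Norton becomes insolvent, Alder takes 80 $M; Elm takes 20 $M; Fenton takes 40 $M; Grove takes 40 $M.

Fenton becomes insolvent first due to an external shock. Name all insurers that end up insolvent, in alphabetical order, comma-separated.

Calder, Fenton

Round 1 — Fenton becomes insolvent (initial).
  Alder: +80 → 80 < 120
  Calder: +65 → 65 ≥ 40
  Elm: +55 → 55 < 80
  Jasper: +75 → 75 < 100
  Norton: +30 → 30 < 80
Round 2 — Calder becomes insolvent.
  Jasper: +20 → 95 < 100
No further insolvencies.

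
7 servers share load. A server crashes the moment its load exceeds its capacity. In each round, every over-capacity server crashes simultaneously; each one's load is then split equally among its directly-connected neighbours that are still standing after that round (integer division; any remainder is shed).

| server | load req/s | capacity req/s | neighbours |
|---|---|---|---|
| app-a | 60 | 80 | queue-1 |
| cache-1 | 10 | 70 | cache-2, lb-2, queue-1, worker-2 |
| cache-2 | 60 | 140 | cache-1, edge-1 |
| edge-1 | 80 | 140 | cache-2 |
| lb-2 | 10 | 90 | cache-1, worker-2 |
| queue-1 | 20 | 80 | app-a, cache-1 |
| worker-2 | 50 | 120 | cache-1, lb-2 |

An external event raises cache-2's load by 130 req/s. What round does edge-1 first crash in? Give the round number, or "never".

2

Round 1 — cache-2 at 190 > 140. cache-2 crashes.
  cache-2 sheds 190 req/s to cache-1, edge-1: 95 each.
    cache-1: 10+95 = 105 > 70
    edge-1: 80+95 = 175 > 140
Round 2 — cache-1, edge-1 crash.
  cache-1 sheds 105 req/s to lb-2, queue-1, worker-2: 35 each.
    lb-2: 10+35 = 45 ≤ 90
    queue-1: 20+35 = 55 ≤ 80
    worker-2: 50+35 = 85 ≤ 120
  edge-1 sheds 175 req/s: no online neighbours, lost.
No further crashes.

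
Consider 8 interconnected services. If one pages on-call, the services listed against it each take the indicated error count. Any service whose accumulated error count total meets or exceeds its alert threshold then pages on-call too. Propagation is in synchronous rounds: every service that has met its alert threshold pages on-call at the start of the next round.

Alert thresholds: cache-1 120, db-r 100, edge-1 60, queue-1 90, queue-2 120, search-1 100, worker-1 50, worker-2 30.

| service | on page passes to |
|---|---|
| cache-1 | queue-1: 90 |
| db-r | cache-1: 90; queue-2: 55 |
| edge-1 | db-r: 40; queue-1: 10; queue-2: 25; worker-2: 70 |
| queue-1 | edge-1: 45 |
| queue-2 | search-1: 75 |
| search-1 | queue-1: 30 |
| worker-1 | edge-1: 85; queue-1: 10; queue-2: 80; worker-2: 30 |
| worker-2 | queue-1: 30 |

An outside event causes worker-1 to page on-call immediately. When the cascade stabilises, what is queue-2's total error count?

Round 1 — worker-1 pages on-call (initial).
  edge-1: +85 → 85 ≥ 60
  queue-1: +10 → 10 < 90
  queue-2: +80 → 80 < 120
  worker-2: +30 → 30 ≥ 30
Round 2 — edge-1, worker-2 page on-call.
  db-r: +40 → 40 < 100
  queue-1: +10+30 → 50 < 90
  queue-2: +25 → 105 < 120
No further pages.

105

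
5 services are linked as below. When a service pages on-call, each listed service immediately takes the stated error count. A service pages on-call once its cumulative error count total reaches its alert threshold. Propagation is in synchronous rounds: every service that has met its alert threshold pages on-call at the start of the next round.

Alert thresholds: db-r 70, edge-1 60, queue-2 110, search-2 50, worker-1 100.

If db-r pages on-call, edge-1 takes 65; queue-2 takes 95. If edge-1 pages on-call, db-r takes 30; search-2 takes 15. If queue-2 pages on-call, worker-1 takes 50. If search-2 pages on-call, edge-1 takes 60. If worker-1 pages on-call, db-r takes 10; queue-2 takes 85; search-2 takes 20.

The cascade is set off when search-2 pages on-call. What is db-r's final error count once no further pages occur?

Round 1 — search-2 pages on-call (initial).
  edge-1: +60 → 60 ≥ 60
Round 2 — edge-1 pages on-call.
  db-r: +30 → 30 < 70
No further pages.

30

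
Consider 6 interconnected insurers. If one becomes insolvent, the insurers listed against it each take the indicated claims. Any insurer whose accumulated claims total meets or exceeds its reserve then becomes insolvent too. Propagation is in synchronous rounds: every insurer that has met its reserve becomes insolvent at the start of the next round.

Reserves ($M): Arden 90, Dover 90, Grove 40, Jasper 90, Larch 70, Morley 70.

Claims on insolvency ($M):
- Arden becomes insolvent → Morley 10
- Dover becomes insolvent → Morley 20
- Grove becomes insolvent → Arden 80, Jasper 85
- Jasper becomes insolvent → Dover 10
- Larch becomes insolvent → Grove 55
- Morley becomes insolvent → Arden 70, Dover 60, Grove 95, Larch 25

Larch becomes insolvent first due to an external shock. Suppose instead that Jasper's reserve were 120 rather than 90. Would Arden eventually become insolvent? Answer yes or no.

no

With Jasper's reserve at 120:
Round 1 — Larch becomes insolvent (initial).
  Grove: +55 → 55 ≥ 40
Round 2 — Grove becomes insolvent.
  Arden: +80 → 80 < 90
  Jasper: +85 → 85 < 120
No further insolvencies.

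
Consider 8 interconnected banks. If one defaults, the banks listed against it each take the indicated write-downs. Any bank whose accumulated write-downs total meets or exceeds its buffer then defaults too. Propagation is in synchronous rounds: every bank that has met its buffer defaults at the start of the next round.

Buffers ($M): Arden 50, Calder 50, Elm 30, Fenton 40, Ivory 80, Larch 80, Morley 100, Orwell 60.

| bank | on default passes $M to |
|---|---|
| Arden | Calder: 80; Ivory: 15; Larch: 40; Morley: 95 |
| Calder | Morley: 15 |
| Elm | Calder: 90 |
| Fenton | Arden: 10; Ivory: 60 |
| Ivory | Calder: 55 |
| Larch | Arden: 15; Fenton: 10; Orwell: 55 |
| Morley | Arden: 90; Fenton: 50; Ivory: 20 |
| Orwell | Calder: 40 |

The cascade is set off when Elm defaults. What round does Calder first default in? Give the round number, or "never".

2

Round 1 — Elm defaults (initial).
  Calder: +90 → 90 ≥ 50
Round 2 — Calder defaults.
  Morley: +15 → 15 < 100
No further defaults.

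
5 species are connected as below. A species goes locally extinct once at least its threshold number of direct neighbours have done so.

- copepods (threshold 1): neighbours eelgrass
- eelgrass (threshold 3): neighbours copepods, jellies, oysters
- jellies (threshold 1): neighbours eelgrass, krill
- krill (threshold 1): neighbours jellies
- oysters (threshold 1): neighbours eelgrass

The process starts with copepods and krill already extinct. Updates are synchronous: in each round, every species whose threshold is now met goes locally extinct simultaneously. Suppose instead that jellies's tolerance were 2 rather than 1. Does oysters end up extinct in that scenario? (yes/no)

no

With jellies's tolerance at 2:
Round 1 — copepods, krill go locally extinct (initial).
Round 2 — no new extinctions; cascade stops.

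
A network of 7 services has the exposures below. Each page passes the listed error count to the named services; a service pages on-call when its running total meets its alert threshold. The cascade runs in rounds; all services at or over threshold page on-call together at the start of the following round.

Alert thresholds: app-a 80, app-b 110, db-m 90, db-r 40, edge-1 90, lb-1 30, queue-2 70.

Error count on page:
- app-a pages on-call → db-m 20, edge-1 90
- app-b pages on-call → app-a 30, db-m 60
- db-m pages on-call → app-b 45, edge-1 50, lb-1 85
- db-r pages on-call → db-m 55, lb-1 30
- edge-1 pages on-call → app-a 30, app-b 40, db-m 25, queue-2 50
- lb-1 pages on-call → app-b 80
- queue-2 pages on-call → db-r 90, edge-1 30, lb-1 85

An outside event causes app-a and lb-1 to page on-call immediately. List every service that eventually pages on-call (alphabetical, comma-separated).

app-a, app-b, db-m, edge-1, lb-1

Round 1 — app-a, lb-1 page on-call (initial).
  app-b: +80 → 80 < 110
  db-m: +20 → 20 < 90
  edge-1: +90 → 90 ≥ 90
Round 2 — edge-1 pages on-call.
  app-b: +40 → 120 ≥ 110
  db-m: +25 → 45 < 90
  queue-2: +50 → 50 < 70
Round 3 — app-b pages on-call.
  db-m: +60 → 105 ≥ 90
Round 4 — db-m pages on-call.
No further pages.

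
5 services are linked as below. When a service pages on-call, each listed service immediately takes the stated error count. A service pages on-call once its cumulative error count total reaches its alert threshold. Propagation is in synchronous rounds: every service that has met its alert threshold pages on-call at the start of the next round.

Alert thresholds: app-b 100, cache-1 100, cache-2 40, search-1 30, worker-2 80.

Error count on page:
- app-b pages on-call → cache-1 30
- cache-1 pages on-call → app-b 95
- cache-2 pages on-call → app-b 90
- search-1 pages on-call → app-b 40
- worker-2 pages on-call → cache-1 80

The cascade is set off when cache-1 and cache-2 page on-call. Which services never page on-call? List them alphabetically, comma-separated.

Round 1 — cache-1, cache-2 page on-call (initial).
  app-b: +95+90 → 185 ≥ 100
Round 2 — app-b pages on-call.
No further pages.

search-1, worker-2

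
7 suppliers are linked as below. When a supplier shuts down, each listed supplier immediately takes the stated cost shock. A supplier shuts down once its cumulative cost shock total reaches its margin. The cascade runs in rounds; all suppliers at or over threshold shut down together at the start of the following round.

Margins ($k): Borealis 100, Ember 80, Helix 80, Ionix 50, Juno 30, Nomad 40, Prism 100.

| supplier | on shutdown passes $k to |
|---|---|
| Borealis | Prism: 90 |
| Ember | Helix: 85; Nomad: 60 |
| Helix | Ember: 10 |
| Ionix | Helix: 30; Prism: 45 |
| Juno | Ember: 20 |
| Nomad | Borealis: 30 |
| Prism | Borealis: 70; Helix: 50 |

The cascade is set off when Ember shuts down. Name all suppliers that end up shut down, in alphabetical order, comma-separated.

Ember, Helix, Nomad

Round 1 — Ember shuts down (initial).
  Helix: +85 → 85 ≥ 80
  Nomad: +60 → 60 ≥ 40
Round 2 — Helix, Nomad shut down.
  Borealis: +30 → 30 < 100
No further shutdowns.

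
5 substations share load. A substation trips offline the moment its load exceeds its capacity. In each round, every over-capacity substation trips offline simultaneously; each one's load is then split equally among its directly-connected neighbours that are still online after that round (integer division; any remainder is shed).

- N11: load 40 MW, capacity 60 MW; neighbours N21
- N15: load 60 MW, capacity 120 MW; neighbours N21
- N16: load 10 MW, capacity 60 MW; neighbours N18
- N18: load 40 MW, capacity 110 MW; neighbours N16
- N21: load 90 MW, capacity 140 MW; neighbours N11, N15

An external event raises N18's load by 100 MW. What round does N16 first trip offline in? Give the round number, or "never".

Round 1 — N18 at 140 > 110. N18 trips offline.
  N18 sheds 140 MW to N16: 140 each.
    N16: 10+140 = 150 > 60
Round 2 — N16 trips offline.
  N16 sheds 150 MW: no online neighbours, lost.
No further trips.

2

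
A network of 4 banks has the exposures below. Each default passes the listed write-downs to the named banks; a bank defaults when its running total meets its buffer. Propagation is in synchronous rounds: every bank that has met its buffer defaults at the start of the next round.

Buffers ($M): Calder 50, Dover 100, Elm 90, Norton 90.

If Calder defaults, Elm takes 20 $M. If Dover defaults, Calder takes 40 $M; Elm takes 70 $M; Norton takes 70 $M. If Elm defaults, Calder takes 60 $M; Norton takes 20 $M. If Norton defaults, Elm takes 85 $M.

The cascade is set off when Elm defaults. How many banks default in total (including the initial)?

2

Round 1 — Elm defaults (initial).
  Calder: +60 → 60 ≥ 50
  Norton: +20 → 20 < 90
Round 2 — Calder defaults.
No further defaults.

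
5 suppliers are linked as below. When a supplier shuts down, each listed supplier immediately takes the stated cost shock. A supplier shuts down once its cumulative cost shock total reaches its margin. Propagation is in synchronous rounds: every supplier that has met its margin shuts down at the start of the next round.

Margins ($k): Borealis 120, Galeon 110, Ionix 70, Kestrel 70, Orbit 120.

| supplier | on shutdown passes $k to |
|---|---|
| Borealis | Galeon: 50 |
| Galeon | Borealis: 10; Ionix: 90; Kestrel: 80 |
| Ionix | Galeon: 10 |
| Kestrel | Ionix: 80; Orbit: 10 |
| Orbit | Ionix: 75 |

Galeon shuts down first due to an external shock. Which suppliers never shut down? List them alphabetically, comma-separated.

Round 1 — Galeon shuts down (initial).
  Borealis: +10 → 10 < 120
  Ionix: +90 → 90 ≥ 70
  Kestrel: +80 → 80 ≥ 70
Round 2 — Ionix, Kestrel shut down.
  Orbit: +10 → 10 < 120
No further shutdowns.

Borealis, Orbit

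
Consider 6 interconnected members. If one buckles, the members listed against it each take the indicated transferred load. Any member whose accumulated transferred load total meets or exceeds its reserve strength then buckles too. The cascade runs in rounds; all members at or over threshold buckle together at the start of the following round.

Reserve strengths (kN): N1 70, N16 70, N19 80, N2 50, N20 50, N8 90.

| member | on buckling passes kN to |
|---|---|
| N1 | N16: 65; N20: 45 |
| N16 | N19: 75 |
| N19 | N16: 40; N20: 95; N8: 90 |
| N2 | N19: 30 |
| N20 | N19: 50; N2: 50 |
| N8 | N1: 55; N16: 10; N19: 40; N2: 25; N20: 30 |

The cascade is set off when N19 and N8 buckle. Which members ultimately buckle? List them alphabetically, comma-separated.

Round 1 — N19, N8 buckle (initial).
  N1: +55 → 55 < 70
  N16: +40+10 → 50 < 70
  N2: +25 → 25 < 50
  N20: +95+30 → 125 ≥ 50
Round 2 — N20 buckles.
  N2: +50 → 75 ≥ 50
Round 3 — N2 buckles.
No further bucklings.

N19, N2, N20, N8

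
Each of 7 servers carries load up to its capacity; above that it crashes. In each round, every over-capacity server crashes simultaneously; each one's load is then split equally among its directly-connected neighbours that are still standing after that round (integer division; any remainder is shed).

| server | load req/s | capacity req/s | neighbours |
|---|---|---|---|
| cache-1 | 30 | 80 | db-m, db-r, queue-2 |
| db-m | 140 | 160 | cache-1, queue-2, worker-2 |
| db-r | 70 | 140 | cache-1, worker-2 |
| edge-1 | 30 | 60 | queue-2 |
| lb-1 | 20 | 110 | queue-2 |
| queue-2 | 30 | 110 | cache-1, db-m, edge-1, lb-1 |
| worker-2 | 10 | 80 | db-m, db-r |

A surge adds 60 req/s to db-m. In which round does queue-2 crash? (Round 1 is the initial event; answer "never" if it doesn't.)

Round 1 — db-m at 200 > 160. db-m crashes.
  db-m sheds 200 req/s to cache-1, queue-2, worker-2: 66 each (2 lost).
    cache-1: 30+66 = 96 > 80
    queue-2: 30+66 = 96 ≤ 110
    worker-2: 10+66 = 76 ≤ 80
Round 2 — cache-1 crashes.
  cache-1 sheds 96 req/s to db-r, queue-2: 48 each.
    db-r: 70+48 = 118 ≤ 140
    queue-2: 96+48 = 144 > 110
Round 3 — queue-2 crashes.
  queue-2 sheds 144 req/s to edge-1, lb-1: 72 each.
    edge-1: 30+72 = 102 > 60
    lb-1: 20+72 = 92 ≤ 110
Round 4 — edge-1 crashes.
  edge-1 sheds 102 req/s: no online neighbours, lost.
No further crashes.

3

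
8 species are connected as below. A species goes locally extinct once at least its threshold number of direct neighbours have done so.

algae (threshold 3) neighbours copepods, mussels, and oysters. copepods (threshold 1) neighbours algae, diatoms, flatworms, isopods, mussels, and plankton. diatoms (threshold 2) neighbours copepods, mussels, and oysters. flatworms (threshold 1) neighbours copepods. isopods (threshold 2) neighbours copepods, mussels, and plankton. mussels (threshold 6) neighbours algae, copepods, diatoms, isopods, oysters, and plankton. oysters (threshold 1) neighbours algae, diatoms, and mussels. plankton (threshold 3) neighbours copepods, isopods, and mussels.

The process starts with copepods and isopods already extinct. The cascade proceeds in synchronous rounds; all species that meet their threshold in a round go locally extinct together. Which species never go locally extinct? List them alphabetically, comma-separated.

algae, diatoms, mussels, oysters, plankton

Round 1 — copepods, isopods go locally extinct (initial).
Round 2 — checking thresholds:
  algae: 1 of 3 neighbours < 3, holds.
  diatoms: 1 of 3 neighbours < 2, holds.
  flatworms: 1 of 1 neighbours ≥ 1, goes locally extinct.
  mussels: 2 of 6 neighbours < 6, holds.
  plankton: 2 of 3 neighbours < 3, holds.
Round 3 — no new extinctions; cascade stops.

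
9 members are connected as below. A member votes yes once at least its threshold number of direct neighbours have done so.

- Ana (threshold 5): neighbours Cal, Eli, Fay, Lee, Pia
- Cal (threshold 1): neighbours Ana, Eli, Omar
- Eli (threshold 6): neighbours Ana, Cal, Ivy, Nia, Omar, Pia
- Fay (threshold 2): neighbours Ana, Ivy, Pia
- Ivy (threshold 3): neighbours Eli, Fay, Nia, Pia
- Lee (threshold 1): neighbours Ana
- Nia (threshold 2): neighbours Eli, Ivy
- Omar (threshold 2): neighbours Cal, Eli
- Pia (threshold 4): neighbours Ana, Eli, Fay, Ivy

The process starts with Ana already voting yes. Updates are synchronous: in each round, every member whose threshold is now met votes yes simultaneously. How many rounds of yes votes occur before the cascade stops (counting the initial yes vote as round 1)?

Round 1 — Ana votes yes (initial).
Round 2 — checking thresholds:
  Cal: 1 of 3 neighbours ≥ 1, votes yes.
  Eli: 1 of 6 neighbours < 6, holds.
  Fay: 1 of 3 neighbours < 2, holds.
  Lee: 1 of 1 neighbours ≥ 1, votes yes.
  Pia: 1 of 4 neighbours < 4, holds.
Round 3 — no new yes votes; cascade stops.

2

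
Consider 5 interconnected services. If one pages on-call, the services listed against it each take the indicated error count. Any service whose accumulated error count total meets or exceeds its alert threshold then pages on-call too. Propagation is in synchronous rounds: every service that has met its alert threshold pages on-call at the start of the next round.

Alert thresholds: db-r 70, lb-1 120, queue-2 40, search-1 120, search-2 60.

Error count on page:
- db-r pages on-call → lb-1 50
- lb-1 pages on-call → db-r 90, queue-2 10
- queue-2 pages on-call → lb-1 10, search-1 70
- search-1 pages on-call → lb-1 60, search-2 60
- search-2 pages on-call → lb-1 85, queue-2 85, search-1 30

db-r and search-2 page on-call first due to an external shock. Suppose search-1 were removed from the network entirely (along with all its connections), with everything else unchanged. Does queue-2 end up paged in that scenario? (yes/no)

yes

With search-1 removed:
Round 1 — db-r, search-2 page on-call (initial).
  lb-1: +50+85 → 135 ≥ 120
  queue-2: +85 → 85 ≥ 40
Round 2 — lb-1, queue-2 page on-call.
No further pages.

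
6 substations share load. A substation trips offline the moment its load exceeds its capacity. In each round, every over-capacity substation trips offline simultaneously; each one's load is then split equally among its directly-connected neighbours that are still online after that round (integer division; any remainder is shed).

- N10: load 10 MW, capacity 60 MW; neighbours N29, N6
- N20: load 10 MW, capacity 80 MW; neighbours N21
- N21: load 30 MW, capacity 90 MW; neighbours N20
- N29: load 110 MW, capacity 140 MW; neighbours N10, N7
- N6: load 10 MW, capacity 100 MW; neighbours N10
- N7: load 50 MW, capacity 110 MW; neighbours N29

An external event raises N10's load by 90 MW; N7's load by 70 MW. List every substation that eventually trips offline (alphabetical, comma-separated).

Round 1 — N10 at 100 > 60; N7 at 120 > 110. N10, N7 trip offline.
  N10 sheds 100 MW to N29, N6: 50 each.
    N29: 110+50 = 160 > 140
    N6: 10+50 = 60 ≤ 100
  N7 sheds 120 MW to N29: 120 each.
    N29: 160+120 = 280 > 140
Round 2 — N29 trips offline.
  N29 sheds 280 MW: no online neighbours, lost.
No further trips.

N10, N29, N7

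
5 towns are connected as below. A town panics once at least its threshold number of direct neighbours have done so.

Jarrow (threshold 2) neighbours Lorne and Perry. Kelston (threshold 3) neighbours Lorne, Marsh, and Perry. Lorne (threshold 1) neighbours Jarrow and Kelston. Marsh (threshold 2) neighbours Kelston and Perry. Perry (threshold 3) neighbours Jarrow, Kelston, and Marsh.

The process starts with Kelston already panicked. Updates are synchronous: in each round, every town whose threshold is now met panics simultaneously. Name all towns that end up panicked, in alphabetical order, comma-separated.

Round 1 — Kelston panics (initial).
Round 2 — checking thresholds:
  Lorne: 1 of 2 neighbours ≥ 1, panics.
  Marsh: 1 of 2 neighbours < 2, below threshold.
  Perry: 1 of 3 neighbours < 3, below threshold.
Round 3 — no new panics; cascade stops.

Kelston, Lorne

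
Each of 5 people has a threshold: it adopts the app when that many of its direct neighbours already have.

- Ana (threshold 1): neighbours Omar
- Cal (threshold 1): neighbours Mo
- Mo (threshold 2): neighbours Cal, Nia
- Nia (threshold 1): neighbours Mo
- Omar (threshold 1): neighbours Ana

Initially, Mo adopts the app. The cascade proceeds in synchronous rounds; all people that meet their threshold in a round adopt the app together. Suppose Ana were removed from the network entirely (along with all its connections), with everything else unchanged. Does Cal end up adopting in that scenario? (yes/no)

With Ana removed:
Round 1 — Mo adopts the app (initial).
Round 2 — checking thresholds:
  Cal: 1 of 1 neighbours ≥ 1, adopts the app.
  Nia: 1 of 1 neighbours ≥ 1, adopts the app.
Round 3 — no new adoptions; cascade stops.

yes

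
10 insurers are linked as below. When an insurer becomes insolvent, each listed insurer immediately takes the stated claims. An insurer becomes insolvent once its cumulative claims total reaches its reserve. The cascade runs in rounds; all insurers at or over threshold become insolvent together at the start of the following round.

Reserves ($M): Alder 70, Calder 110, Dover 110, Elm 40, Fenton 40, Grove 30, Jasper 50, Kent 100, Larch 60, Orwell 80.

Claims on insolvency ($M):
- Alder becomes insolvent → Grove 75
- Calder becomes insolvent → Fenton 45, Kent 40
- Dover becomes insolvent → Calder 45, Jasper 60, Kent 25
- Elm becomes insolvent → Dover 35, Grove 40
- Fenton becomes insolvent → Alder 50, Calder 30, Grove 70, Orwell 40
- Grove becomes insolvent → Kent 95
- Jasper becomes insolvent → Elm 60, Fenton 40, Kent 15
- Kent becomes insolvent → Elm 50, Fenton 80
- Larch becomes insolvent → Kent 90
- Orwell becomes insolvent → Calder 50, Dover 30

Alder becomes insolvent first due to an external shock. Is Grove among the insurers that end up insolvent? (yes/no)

Round 1 — Alder becomes insolvent (initial).
  Grove: +75 → 75 ≥ 30
Round 2 — Grove becomes insolvent.
  Kent: +95 → 95 < 100
No further insolvencies.

yes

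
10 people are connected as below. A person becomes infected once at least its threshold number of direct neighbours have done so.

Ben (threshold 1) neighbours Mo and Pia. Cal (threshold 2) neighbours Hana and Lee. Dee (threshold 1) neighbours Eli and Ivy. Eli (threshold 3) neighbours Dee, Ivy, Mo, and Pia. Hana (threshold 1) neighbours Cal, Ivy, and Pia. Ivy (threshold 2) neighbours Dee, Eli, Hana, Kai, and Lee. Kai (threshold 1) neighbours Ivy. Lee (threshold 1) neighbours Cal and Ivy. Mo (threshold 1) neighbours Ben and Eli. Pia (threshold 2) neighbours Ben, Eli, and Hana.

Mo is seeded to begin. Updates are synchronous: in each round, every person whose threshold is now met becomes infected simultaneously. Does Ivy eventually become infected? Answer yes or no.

Round 1 — Mo becomes infected (initial).
Round 2 — checking thresholds:
  Ben: 1 of 2 neighbours ≥ 1, becomes infected.
  Eli: 1 of 4 neighbours < 3, below threshold.
Round 3 — no new infections; cascade stops.

no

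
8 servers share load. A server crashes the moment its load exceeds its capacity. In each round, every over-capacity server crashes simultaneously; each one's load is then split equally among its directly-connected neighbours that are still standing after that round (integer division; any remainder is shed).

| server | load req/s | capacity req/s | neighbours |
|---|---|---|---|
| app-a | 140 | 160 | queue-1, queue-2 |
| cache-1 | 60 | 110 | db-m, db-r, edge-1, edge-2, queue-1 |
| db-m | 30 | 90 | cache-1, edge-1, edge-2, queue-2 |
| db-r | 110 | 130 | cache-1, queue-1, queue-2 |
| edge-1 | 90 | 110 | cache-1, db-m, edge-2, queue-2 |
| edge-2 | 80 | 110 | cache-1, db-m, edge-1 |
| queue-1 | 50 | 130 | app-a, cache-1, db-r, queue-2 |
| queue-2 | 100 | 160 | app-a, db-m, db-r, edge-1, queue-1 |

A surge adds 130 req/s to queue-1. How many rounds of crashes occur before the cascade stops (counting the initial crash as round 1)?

4

Round 1 — queue-1 at 180 > 130. queue-1 crashes.
  queue-1 sheds 180 req/s to app-a, cache-1, db-r, queue-2: 45 each.
    app-a: 140+45 = 185 > 160
    cache-1: 60+45 = 105 ≤ 110
    db-r: 110+45 = 155 > 130
    queue-2: 100+45 = 145 ≤ 160
Round 2 — app-a, db-r crash.
  app-a sheds 185 req/s to queue-2: 185 each.
    queue-2: 145+185 = 330 > 160
  db-r sheds 155 req/s to cache-1, queue-2: 77 each (1 lost).
    cache-1: 105+77 = 182 > 110
    queue-2: 330+77 = 407 > 160
Round 3 — cache-1, queue-2 crash.
  cache-1 sheds 182 req/s to db-m, edge-1, edge-2: 60 each (2 lost).
    db-m: 30+60 = 90 ≤ 90
    edge-1: 90+60 = 150 > 110
    edge-2: 80+60 = 140 > 110
  queue-2 sheds 407 req/s to db-m, edge-1: 203 each (1 lost).
    db-m: 90+203 = 293 > 90
    edge-1: 150+203 = 353 > 110
Round 4 — db-m, edge-1, edge-2 crash.
  db-m sheds 293 req/s: no online neighbours, lost.
  edge-1 sheds 353 req/s: no online neighbours, lost.
  edge-2 sheds 140 req/s: no online neighbours, lost.
No further crashes.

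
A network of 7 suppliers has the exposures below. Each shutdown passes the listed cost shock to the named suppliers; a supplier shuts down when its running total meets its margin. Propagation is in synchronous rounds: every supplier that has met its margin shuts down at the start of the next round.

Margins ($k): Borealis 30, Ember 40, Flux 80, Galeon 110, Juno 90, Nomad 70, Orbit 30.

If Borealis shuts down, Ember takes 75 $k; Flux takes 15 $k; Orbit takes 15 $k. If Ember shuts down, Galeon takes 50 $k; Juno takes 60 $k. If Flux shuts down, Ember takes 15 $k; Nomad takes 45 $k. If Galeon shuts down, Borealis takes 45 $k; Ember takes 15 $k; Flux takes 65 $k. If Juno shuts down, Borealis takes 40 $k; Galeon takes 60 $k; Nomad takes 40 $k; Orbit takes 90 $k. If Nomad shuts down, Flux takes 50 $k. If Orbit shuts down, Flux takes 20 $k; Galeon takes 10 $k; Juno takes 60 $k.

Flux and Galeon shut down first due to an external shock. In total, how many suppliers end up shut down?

4

Round 1 — Flux, Galeon shut down (initial).
  Borealis: +45 → 45 ≥ 30
  Ember: +15+15 → 30 < 40
  Nomad: +45 → 45 < 70
Round 2 — Borealis shuts down.
  Ember: +75 → 105 ≥ 40
  Orbit: +15 → 15 < 30
Round 3 — Ember shuts down.
  Juno: +60 → 60 < 90
No further shutdowns.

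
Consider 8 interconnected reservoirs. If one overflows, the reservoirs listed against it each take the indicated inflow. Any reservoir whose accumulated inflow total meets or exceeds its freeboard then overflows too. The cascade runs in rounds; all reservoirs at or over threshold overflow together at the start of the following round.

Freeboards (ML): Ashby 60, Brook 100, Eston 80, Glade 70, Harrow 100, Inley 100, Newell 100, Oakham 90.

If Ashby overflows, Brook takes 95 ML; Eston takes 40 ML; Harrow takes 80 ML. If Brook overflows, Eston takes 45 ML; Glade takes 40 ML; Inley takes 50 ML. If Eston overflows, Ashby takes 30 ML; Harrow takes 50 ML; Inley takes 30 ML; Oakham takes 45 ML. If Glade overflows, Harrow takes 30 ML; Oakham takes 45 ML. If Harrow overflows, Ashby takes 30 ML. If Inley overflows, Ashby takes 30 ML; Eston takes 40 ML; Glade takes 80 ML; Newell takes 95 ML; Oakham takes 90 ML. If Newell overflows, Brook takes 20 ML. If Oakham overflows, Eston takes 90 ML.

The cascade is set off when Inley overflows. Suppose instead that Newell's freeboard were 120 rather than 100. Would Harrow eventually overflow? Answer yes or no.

With Newell's freeboard at 120:
Round 1 — Inley overflows (initial).
  Ashby: +30 → 30 < 60
  Eston: +40 → 40 < 80
  Glade: +80 → 80 ≥ 70
  Newell: +95 → 95 < 120
  Oakham: +90 → 90 ≥ 90
Round 2 — Glade, Oakham overflow.
  Eston: +90 → 130 ≥ 80
  Harrow: +30 → 30 < 100
Round 3 — Eston overflows.
  Ashby: +30 → 60 ≥ 60
  Harrow: +50 → 80 < 100
Round 4 — Ashby overflows.
  Brook: +95 → 95 < 100
  Harrow: +80 → 160 ≥ 100
Round 5 — Harrow overflows.
No further overflows.

yes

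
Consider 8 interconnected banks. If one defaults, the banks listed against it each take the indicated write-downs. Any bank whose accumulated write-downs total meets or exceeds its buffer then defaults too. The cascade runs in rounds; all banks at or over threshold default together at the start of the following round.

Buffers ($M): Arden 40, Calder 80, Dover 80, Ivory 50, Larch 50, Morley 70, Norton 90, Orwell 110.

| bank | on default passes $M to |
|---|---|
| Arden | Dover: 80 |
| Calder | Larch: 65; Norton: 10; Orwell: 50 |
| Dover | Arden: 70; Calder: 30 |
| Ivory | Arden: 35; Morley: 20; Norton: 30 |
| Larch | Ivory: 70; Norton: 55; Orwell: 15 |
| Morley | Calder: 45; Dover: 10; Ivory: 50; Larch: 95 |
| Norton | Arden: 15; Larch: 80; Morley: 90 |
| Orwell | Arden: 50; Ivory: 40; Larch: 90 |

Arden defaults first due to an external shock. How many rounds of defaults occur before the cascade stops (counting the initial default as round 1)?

Round 1 — Arden defaults (initial).
  Dover: +80 → 80 ≥ 80
Round 2 — Dover defaults.
  Calder: +30 → 30 < 80
No further defaults.

2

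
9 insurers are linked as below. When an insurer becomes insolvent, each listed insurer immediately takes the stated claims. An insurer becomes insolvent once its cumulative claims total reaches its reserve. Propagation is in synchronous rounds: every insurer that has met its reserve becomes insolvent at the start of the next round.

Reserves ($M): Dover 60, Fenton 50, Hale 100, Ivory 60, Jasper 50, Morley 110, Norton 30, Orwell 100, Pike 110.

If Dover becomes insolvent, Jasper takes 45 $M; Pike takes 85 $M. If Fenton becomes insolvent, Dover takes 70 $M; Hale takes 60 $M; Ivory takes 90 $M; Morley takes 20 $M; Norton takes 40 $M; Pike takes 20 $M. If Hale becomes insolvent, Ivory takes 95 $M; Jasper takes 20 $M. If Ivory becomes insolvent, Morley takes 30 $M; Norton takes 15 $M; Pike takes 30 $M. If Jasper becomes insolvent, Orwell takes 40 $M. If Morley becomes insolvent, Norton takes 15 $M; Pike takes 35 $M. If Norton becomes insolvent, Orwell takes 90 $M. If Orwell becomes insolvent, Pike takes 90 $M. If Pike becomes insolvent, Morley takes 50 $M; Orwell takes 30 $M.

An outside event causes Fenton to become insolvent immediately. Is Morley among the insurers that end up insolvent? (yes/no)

no

Round 1 — Fenton becomes insolvent (initial).
  Dover: +70 → 70 ≥ 60
  Hale: +60 → 60 < 100
  Ivory: +90 → 90 ≥ 60
  Morley: +20 → 20 < 110
  Norton: +40 → 40 ≥ 30
  Pike: +20 → 20 < 110
Round 2 — Dover, Ivory, Norton become insolvent.
  Jasper: +45 → 45 < 50
  Morley: +30 → 50 < 110
  Orwell: +90 → 90 < 100
  Pike: +85+30 → 135 ≥ 110
Round 3 — Pike becomes insolvent.
  Morley: +50 → 100 < 110
  Orwell: +30 → 120 ≥ 100
Round 4 — Orwell becomes insolvent.
No further insolvencies.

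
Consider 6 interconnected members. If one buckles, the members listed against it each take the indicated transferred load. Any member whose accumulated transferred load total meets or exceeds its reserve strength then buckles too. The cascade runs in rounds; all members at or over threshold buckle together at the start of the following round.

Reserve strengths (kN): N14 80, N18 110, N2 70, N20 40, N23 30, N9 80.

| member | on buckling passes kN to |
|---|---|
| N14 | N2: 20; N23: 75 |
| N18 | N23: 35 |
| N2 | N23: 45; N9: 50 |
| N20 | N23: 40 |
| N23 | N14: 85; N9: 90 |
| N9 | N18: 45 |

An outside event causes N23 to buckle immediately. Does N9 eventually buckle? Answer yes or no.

yes

Round 1 — N23 buckles (initial).
  N14: +85 → 85 ≥ 80
  N9: +90 → 90 ≥ 80
Round 2 — N14, N9 buckle.
  N18: +45 → 45 < 110
  N2: +20 → 20 < 70
No further bucklings.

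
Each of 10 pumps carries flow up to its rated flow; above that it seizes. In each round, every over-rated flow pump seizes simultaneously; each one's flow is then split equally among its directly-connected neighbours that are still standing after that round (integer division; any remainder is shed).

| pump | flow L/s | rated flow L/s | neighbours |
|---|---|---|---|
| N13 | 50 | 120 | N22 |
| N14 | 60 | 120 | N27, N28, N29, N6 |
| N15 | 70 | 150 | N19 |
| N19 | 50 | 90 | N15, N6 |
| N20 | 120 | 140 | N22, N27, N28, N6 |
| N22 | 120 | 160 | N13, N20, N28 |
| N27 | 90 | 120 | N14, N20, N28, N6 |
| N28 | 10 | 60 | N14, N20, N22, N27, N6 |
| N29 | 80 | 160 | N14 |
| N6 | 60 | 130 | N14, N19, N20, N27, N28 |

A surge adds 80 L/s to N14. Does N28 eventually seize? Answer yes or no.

yes

Round 1 — N14 at 140 > 120. N14 seizes.
  N14 sheds 140 L/s to N27, N28, N29, N6: 35 each.
    N27: 90+35 = 125 > 120
    N28: 10+35 = 45 ≤ 60
    N29: 80+35 = 115 ≤ 160
    N6: 60+35 = 95 ≤ 130
Round 2 — N27 seizes.
  N27 sheds 125 L/s to N20, N28, N6: 41 each (2 lost).
    N20: 120+41 = 161 > 140
    N28: 45+41 = 86 > 60
    N6: 95+41 = 136 > 130
Round 3 — N20, N28, N6 seize.
  N20 sheds 161 L/s to N22: 161 each.
    N22: 120+161 = 281 > 160
  N28 sheds 86 L/s to N22: 86 each.
    N22: 281+86 = 367 > 160
  N6 sheds 136 L/s to N19: 136 each.
    N19: 50+136 = 186 > 90
Round 4 — N19, N22 seize.
  N19 sheds 186 L/s to N15: 186 each.
    N15: 70+186 = 256 > 150
  N22 sheds 367 L/s to N13: 367 each.
    N13: 50+367 = 417 > 120
Round 5 — N13, N15 seize.
  N13 sheds 417 L/s: no online neighbours, lost.
  N15 sheds 256 L/s: no online neighbours, lost.
No further seizures.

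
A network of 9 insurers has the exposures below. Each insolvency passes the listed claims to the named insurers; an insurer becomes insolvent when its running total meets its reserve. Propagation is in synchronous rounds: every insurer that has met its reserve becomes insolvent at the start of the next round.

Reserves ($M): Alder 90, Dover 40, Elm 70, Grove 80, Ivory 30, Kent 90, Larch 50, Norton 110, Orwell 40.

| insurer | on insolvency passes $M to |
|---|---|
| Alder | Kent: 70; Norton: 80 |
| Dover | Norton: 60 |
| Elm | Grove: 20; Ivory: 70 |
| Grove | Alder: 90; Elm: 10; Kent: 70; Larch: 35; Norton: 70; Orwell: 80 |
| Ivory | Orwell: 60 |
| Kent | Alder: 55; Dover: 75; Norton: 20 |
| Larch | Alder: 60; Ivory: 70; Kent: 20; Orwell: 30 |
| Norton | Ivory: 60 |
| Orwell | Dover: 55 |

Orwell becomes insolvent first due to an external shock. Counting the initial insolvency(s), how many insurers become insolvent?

Round 1 — Orwell becomes insolvent (initial).
  Dover: +55 → 55 ≥ 40
Round 2 — Dover becomes insolvent.
  Norton: +60 → 60 < 110
No further insolvencies.

2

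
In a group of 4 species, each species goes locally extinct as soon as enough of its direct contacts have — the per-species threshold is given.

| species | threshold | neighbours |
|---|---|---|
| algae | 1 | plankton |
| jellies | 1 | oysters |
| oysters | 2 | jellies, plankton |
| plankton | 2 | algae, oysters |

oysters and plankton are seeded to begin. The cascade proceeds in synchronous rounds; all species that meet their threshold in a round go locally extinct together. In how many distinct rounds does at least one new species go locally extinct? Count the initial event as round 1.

Round 1 — oysters, plankton go locally extinct (initial).
Round 2 — checking thresholds:
  algae: 1 of 1 neighbours ≥ 1, goes locally extinct.
  jellies: 1 of 1 neighbours ≥ 1, goes locally extinct.
Round 3 — no new extinctions; cascade stops.

2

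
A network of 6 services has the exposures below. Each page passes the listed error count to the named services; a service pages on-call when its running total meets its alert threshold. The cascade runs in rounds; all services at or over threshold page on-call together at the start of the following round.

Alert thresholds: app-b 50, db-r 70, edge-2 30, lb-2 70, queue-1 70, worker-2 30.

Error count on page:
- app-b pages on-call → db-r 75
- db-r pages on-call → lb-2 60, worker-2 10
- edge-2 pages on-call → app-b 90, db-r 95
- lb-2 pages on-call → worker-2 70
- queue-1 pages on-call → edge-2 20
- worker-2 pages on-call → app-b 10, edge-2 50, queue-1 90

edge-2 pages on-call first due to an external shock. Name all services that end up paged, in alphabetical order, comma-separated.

Round 1 — edge-2 pages on-call (initial).
  app-b: +90 → 90 ≥ 50
  db-r: +95 → 95 ≥ 70
Round 2 — app-b, db-r page on-call.
  lb-2: +60 → 60 < 70
  worker-2: +10 → 10 < 30
No further pages.

app-b, db-r, edge-2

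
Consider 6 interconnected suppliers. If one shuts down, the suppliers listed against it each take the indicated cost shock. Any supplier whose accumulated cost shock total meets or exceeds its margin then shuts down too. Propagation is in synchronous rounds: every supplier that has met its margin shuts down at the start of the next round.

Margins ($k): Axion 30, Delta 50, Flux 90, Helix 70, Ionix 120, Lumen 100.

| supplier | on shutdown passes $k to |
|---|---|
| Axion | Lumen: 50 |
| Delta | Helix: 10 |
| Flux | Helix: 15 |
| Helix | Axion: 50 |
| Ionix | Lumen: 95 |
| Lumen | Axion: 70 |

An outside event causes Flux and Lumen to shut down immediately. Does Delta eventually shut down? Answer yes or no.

no

Round 1 — Flux, Lumen shut down (initial).
  Axion: +70 → 70 ≥ 30
  Helix: +15 → 15 < 70
Round 2 — Axion shuts down.
No further shutdowns.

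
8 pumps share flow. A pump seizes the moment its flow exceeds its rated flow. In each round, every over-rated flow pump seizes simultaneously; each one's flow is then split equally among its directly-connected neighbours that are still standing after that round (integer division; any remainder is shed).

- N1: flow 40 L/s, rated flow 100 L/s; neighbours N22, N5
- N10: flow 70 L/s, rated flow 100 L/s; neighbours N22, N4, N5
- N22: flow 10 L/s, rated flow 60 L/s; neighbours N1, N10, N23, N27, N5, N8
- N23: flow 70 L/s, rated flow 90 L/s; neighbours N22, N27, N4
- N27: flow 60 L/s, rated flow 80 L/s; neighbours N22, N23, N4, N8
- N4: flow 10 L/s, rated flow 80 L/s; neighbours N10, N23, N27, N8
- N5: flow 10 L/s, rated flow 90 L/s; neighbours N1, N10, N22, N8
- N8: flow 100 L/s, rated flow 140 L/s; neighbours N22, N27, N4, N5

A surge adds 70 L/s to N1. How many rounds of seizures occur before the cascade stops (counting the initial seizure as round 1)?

2

Round 1 — N1 at 110 > 100. N1 seizes.
  N1 sheds 110 L/s to N22, N5: 55 each.
    N22: 10+55 = 65 > 60
    N5: 10+55 = 65 ≤ 90
Round 2 — N22 seizes.
  N22 sheds 65 L/s to N10, N23, N27, N5, N8: 13 each.
    N10: 70+13 = 83 ≤ 100
    N23: 70+13 = 83 ≤ 90
    N27: 60+13 = 73 ≤ 80
    N5: 65+13 = 78 ≤ 90
    N8: 100+13 = 113 ≤ 140
No further seizures.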